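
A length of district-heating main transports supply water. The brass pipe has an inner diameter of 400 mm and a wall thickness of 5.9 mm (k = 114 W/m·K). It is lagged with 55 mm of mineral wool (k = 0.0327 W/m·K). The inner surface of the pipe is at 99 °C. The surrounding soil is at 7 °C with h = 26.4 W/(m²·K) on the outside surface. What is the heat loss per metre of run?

q′ ≈ 78.3 W/m

Cylindrical conduction, so R = ln(r₂/r₁)/(2πkL) per layer, in series:
R_brass pipe wall = ln(205.9/200)/(2π×114×1) = 4.059×10^-5 K/W
R_mineral wool = ln(260.9/205.9)/(2π×0.0327×1) = 1.152 K/W
R_outer film = 1/(h_o·2πr_oL) = 1/(26.4×2π×0.2609×1) = 0.02311 K/W
R_total = 1.175 K/W
Q = ΔT/R_total = 92/1.175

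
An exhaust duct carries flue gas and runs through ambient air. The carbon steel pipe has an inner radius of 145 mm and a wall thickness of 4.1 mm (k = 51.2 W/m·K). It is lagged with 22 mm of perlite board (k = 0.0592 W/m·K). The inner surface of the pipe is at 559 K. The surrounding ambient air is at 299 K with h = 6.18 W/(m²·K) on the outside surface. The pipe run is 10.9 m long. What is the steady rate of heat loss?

Q ≈ 5440 W

Per-layer cylindrical resistances, series-summed:
R_carbon steel pipe wall = ln(149.1/145)/(2π×51.2×10.9) = 7.952×10^-6 K/W
R_perlite board = ln(171.1/149.1)/(2π×0.0592×10.9) = 0.03395 K/W
R_outer film = 1/(h_o·2πr_oL) = 1/(6.18×2π×0.1711×10.9) = 0.01381 K/W
R_total = 0.04776 K/W
Q = ΔT/R_total = 260/0.04776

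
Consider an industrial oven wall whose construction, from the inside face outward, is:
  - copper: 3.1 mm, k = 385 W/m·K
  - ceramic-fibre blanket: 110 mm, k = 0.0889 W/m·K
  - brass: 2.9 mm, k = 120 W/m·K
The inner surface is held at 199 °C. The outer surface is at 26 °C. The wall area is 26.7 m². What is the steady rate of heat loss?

Thermal resistances in series:
R_copper = L/(kA) = 0.0031/(385×26.7) = 3.016×10^-7 K/W
R_ceramic-fibre blanket = L/(kA) = 0.11/(0.0889×26.7) = 0.04634 K/W
R_brass = L/(kA) = 0.0029/(120×26.7) = 9.051×10^-7 K/W
R_total = 0.04634 K/W
Q = ΔT / R_total = 173 / 0.04634

Q ≈ 3730 W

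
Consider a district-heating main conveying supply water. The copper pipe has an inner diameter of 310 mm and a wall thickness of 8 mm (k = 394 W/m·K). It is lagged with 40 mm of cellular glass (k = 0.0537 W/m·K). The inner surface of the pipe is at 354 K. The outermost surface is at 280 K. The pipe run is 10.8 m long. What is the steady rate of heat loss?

For a radial system each layer contributes R = ln(r_out/r_in)/(2πkL); films add R = 1/(hA).
R_copper pipe wall = ln(163/155)/(2π×394×10.8) = 1.882×10^-6 K/W
R_cellular glass = ln(203/163)/(2π×0.0537×10.8) = 0.06022 K/W
R_total = 0.06023 K/W
Q = ΔT/R_total = 74/0.06023

Q ≈ 1230 W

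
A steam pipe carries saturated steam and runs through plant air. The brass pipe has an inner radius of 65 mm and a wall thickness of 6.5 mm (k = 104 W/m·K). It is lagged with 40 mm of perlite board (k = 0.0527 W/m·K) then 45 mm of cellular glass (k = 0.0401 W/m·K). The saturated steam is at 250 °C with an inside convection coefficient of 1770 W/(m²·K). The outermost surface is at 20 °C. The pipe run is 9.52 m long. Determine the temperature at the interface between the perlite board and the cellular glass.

T ≈ 135 °C

Per-layer cylindrical resistances, series-summed:
R_inner film = 1/(h_i·2πr₁L) = 1/(1770×2π×0.065×9.52) = 1.453×10^-4 K/W
R_brass pipe wall = ln(71.5/65)/(2π×104×9.52) = 1.532×10^-5 K/W
R_perlite board = ln(111.5/71.5)/(2π×0.0527×9.52) = 0.141 K/W
R_cellular glass = ln(156.5/111.5)/(2π×0.0401×9.52) = 0.1413 K/W
R_total = 0.2825 K/W
Q = ΔT/R_total = 230/0.2825
Q = 814 W
T_interface = T_inner − Q·ΣR(inner→interface) = 250 − 814×0.1411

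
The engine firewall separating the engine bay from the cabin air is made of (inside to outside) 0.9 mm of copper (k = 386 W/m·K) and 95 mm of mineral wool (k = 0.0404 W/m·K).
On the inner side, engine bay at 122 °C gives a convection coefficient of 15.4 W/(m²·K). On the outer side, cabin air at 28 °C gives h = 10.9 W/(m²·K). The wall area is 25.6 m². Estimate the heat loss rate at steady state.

Series thermal resistances:
R_inner film = 1/(h_i·A) = 1/(15.4×25.6) = 0.002537 K/W
R_copper = L/(kA) = 0.0009/(386×25.6) = 9.108×10^-8 K/W
R_mineral wool = L/(kA) = 0.095/(0.0404×25.6) = 0.09185 K/W
R_outer film = 1/(h_o·A) = 1/(10.9×25.6) = 0.003584 K/W
R_total = 0.09798 K/W
Q = ΔT / R_total = 94 / 0.09798

Q ≈ 959 W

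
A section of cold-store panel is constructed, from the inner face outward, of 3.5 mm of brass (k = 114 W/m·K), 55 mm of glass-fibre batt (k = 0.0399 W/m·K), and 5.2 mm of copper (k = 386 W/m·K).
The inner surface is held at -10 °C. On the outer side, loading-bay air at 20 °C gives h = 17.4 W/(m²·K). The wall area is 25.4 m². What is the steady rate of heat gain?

Q ≈ 531 W

Thermal resistances in series:
R_brass = L/(kA) = 0.0035/(114×25.4) = 1.209×10^-6 K/W
R_glass-fibre batt = L/(kA) = 0.055/(0.0399×25.4) = 0.05427 K/W
R_copper = L/(kA) = 0.0052/(386×25.4) = 5.304×10^-7 K/W
R_outer film = 1/(h_o·A) = 1/(17.4×25.4) = 0.002263 K/W
R_total = 0.05653 K/W
Q = ΔT / R_total = 30 / 0.05653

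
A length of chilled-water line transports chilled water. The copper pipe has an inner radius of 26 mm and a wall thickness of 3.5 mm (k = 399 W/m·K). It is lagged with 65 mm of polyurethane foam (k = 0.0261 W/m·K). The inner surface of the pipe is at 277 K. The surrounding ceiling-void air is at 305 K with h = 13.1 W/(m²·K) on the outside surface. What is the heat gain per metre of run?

q′ ≈ 3.87 W/m

For a radial system each layer contributes R = ln(r_out/r_in)/(2πkL); films add R = 1/(hA).
R_copper pipe wall = ln(29.5/26)/(2π×399×1) = 5.038×10^-5 K/W
R_polyurethane foam = ln(94.5/29.5)/(2π×0.0261×1) = 7.099 K/W
R_outer film = 1/(h_o·2πr_oL) = 1/(13.1×2π×0.0945×1) = 0.1286 K/W
R_total = 7.228 K/W
Q = ΔT/R_total = 28/7.228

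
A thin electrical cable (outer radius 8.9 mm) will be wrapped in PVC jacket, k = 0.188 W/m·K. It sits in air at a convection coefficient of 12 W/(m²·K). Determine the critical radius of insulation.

For a cylinder r_cr = k/h = 0.188/12
r_cr = 15.7 mm; since the bare radius (8.9 mm) is below r_cr, adding a thin layer of insulation will *increase* heat loss.

r_cr ≈ 15.7 mm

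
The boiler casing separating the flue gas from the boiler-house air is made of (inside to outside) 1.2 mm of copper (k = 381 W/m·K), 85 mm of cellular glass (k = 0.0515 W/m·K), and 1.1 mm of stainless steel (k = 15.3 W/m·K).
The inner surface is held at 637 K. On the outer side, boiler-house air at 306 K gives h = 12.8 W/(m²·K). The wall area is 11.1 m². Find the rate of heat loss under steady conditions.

Q ≈ 2130 W

Model the wall as resistances in series:
R_copper = L/(kA) = 0.0012/(381×11.1) = 2.837×10^-7 K/W
R_cellular glass = L/(kA) = 0.085/(0.0515×11.1) = 0.1487 K/W
R_stainless steel = L/(kA) = 0.0011/(15.3×11.1) = 6.477×10^-6 K/W
R_outer film = 1/(h_o·A) = 1/(12.8×11.1) = 0.007038 K/W
R_total = 0.1557 K/W
Q = ΔT / R_total = 331 / 0.1557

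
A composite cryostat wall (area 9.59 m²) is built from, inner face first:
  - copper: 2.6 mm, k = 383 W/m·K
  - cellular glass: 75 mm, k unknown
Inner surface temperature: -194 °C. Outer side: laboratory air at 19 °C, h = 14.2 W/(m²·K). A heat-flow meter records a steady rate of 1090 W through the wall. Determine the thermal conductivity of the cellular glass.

k ≈ 0.0416 W/(m·K)

Model the wall as resistances in series:
R_copper = L/(kA) = 0.0026/(383×9.59) = 7.079×10^-7 K/W
R_outer film = 1/(h_o·A) = 1/(14.2×9.59) = 0.007343 K/W
Sum of known resistances R_other = 0.007344 K/W
Total R = ΔT/Q = 213/1090 = 0.1954 K/W
R_cellular glass = R_total − R_other = 0.1881 K/W
k = L/(R·A) = 0.075/(0.1881×9.59)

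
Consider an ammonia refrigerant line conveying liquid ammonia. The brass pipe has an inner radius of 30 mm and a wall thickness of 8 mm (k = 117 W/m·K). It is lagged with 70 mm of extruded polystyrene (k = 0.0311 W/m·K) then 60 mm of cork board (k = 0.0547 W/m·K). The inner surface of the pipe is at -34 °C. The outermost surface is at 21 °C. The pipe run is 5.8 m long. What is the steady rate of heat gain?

Q ≈ 48.1 W

Radial resistances (cylindrical: R_cond = ln(r_o/r_i)/(2πkL), R_conv = 1/(h·2πrL)):
R_brass pipe wall = ln(38/30)/(2π×117×5.8) = 5.544×10^-5 K/W
R_extruded polystyrene = ln(108/38)/(2π×0.0311×5.8) = 0.9216 K/W
R_cork board = ln(168/108)/(2π×0.0547×5.8) = 0.2216 K/W
R_total = 1.143 K/W
Q = ΔT/R_total = 55/1.143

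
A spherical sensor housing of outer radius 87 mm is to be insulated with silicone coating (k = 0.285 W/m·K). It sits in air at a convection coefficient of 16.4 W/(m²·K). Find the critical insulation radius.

r_cr ≈ 34.8 mm

For a sphere r_cr = 2k/h = 2×0.285/16.4
r_cr = 34.8 mm; since the bare radius (87 mm) is above r_cr, any added insulation will reduce heat loss.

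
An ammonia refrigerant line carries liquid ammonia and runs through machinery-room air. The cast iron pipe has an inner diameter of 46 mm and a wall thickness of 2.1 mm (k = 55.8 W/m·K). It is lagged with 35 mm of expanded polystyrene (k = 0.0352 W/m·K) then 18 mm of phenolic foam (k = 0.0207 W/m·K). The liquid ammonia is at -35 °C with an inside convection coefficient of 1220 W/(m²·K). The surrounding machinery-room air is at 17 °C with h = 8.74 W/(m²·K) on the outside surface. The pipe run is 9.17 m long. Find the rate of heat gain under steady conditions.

Per-layer cylindrical resistances, series-summed:
R_inner film = 1/(h_i·2πr₁L) = 1/(1220×2π×0.023×9.17) = 6.185×10^-4 K/W
R_cast iron pipe wall = ln(25.1/23)/(2π×55.8×9.17) = 2.718×10^-5 K/W
R_expanded polystyrene = ln(60.1/25.1)/(2π×0.0352×9.17) = 0.4305 K/W
R_phenolic foam = ln(78.1/60.1)/(2π×0.0207×9.17) = 0.2197 K/W
R_outer film = 1/(h_o·2πr_oL) = 1/(8.74×2π×0.0781×9.17) = 0.02543 K/W
R_total = 0.6763 K/W
Q = ΔT/R_total = 52/0.6763

Q ≈ 76.9 W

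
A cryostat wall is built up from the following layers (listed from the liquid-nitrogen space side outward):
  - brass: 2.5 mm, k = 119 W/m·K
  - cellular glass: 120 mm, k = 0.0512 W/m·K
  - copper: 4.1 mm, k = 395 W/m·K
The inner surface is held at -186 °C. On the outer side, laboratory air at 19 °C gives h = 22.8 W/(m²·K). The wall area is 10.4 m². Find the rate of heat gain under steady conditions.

Model the wall as resistances in series:
R_brass = L/(kA) = 0.0025/(119×10.4) = 2.02×10^-6 K/W
R_cellular glass = L/(kA) = 0.12/(0.0512×10.4) = 0.2254 K/W
R_copper = L/(kA) = 0.0041/(395×10.4) = 9.981×10^-7 K/W
R_outer film = 1/(h_o·A) = 1/(22.8×10.4) = 0.004217 K/W
R_total = 0.2296 K/W
Q = ΔT / R_total = 205 / 0.2296

Q ≈ 893 W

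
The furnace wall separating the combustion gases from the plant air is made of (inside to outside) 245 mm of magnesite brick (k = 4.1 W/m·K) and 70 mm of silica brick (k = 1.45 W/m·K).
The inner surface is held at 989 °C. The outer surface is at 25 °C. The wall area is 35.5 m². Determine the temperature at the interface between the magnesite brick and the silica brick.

Treating each layer as a thermal resistance in series:
R_magnesite brick = L/(kA) = 0.245/(4.1×35.5) = 0.001683 K/W
R_silica brick = L/(kA) = 0.07/(1.45×35.5) = 0.00136 K/W
R_total = 0.003043 K/W;  Q = ΔT/R_total = 964/0.003043 = 316800 W
T_interface = T_inner − Q·ΣR(inner→interface) = 989 − 317000×0.001683

T ≈ 456 °C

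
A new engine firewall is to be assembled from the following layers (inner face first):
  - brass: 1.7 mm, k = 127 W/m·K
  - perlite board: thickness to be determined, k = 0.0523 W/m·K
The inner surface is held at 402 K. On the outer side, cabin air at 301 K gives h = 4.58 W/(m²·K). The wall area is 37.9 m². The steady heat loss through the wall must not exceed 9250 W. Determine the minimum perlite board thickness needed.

L ≈ 10.2 mm

Thermal resistances in series:
R_brass = L/(kA) = 0.0017/(127×37.9) = 3.532×10^-7 K/W
R_outer film = 1/(h_o·A) = 1/(4.58×37.9) = 0.005761 K/W
Sum of the known resistances R_other = 0.005761 K/W
Required total resistance R_tot = ΔT/Q_allow = 101/9250 = 0.01092 K/W
R_perlite board = R_tot − R_other = 0.005158 K/W
L = R·k·A = 0.005158×0.0523×37.9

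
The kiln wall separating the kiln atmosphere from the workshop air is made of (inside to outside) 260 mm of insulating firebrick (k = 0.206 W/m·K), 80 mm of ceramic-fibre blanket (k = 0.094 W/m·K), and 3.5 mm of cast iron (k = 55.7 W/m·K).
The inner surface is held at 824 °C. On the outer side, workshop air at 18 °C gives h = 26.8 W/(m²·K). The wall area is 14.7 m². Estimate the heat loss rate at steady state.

Q ≈ 5510 W

Treating each layer as a thermal resistance in series:
R_insulating firebrick = L/(kA) = 0.26/(0.206×14.7) = 0.08586 K/W
R_ceramic-fibre blanket = L/(kA) = 0.08/(0.094×14.7) = 0.0579 K/W
R_cast iron = L/(kA) = 0.0035/(55.7×14.7) = 4.275×10^-6 K/W
R_outer film = 1/(h_o·A) = 1/(26.8×14.7) = 0.002538 K/W
R_total = 0.1463 K/W
Q = ΔT / R_total = 806 / 0.1463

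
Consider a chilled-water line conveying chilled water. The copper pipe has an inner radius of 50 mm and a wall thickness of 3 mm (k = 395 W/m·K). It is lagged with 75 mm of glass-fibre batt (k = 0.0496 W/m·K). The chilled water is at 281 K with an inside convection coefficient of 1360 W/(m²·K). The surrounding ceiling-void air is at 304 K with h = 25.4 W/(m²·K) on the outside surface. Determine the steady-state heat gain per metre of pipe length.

Per-layer cylindrical resistances, series-summed:
R_inner film = 1/(h_i·2πr₁L) = 1/(1360×2π×0.05×1) = 0.002341 K/W
R_copper pipe wall = ln(53/50)/(2π×395×1) = 2.348×10^-5 K/W
R_glass-fibre batt = ln(128/53)/(2π×0.0496×1) = 2.829 K/W
R_outer film = 1/(h_o·2πr_oL) = 1/(25.4×2π×0.128×1) = 0.04895 K/W
R_total = 2.881 K/W
Q = ΔT/R_total = 23/2.881

q′ ≈ 7.98 W/m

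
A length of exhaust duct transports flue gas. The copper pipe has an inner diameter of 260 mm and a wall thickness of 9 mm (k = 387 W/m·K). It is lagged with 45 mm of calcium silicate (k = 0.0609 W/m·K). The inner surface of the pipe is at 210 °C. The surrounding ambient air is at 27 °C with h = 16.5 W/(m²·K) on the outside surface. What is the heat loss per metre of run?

q′ ≈ 233 W/m

Per-layer cylindrical resistances, series-summed:
R_copper pipe wall = ln(139/130)/(2π×387×1) = 2.753×10^-5 K/W
R_calcium silicate = ln(184/139)/(2π×0.0609×1) = 0.733 K/W
R_outer film = 1/(h_o·2πr_oL) = 1/(16.5×2π×0.184×1) = 0.05242 K/W
R_total = 0.7854 K/W
Q = ΔT/R_total = 183/0.7854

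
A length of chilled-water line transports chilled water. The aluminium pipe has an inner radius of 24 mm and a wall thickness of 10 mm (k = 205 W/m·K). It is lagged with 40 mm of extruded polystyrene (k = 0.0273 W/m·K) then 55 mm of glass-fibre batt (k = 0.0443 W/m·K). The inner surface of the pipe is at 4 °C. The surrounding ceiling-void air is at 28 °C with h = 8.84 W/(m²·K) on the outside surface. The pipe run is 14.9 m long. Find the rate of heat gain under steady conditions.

Radial resistances (cylindrical: R_cond = ln(r_o/r_i)/(2πkL), R_conv = 1/(h·2πrL)):
R_aluminium pipe wall = ln(34/24)/(2π×205×14.9) = 1.815×10^-5 K/W
R_extruded polystyrene = ln(74/34)/(2π×0.0273×14.9) = 0.3043 K/W
R_glass-fibre batt = ln(129/74)/(2π×0.0443×14.9) = 0.134 K/W
R_outer film = 1/(h_o·2πr_oL) = 1/(8.84×2π×0.129×14.9) = 0.009367 K/W
R_total = 0.4477 K/W
Q = ΔT/R_total = 24/0.4477

Q ≈ 53.6 W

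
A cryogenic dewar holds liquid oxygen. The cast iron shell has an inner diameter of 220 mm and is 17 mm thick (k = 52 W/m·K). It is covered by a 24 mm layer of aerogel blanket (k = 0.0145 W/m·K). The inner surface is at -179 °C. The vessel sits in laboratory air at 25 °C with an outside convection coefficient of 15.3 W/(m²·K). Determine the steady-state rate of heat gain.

For a spherical shell R = (1/r₁ − 1/r₂)/(4πk); film R = 1/(h·4πr²). In series:
R_cast iron shell = (1/0.11 − 1/0.127)/(4π×52) = 0.001862 K/W
R_aerogel blanket = (1/0.127 − 1/0.151)/(4π×0.0145) = 6.868 K/W
R_outer film = 1/(h·4πr_o²) = 1/(15.3×4π×0.151²) = 0.2281 K/W
R_total = 7.098 K/W
Q = ΔT/R_total = 204/7.098

Q ≈ 28.7 W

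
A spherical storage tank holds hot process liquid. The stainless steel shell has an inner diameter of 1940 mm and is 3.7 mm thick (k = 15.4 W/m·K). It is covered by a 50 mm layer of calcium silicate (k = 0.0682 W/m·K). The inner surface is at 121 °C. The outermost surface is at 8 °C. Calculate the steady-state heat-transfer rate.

Q ≈ 1930 W

Spherical conduction: R = (1/r_in − 1/r_out)/(4πk) per layer; series-sum.
R_stainless steel shell = (1/0.97 − 1/0.9737)/(4π×15.4) = 2.024×10^-5 K/W
R_calcium silicate = (1/0.9737 − 1/1.0237)/(4π×0.0682) = 0.05853 K/W
R_total = 0.05855 K/W
Q = ΔT/R_total = 113/0.05855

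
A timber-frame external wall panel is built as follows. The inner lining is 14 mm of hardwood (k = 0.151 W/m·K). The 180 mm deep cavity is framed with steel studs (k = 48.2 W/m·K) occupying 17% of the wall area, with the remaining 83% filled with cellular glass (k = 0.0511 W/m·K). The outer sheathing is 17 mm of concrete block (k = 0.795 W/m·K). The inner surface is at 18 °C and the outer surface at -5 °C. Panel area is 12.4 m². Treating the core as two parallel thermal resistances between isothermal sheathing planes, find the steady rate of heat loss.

Q ≈ 2100 W

Sheathing layers in series; stud and cavity paths in parallel between them.
R_inner = 0.014/(0.151×12.4) = 0.007477 K/W
R_stud  = 0.18/(48.2×0.17×12.4) = 0.001772 K/W
R_cav   = 0.18/(0.0511×0.83×12.4) = 0.3423 K/W
1/R_core = 1/R_stud + 1/R_cav → R_core = 0.001762 K/W
R_outer = 0.017/(0.795×12.4) = 0.001724 K/W
R_total = 0.01096 K/W
Q = ΔT/R_total = 23/0.01096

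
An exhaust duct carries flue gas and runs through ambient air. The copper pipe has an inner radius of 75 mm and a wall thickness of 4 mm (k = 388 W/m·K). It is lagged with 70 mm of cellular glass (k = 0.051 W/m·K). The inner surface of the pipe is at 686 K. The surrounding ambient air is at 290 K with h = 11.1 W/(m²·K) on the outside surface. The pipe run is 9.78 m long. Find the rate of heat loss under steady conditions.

Q ≈ 1870 W

Radial resistances (cylindrical: R_cond = ln(r_o/r_i)/(2πkL), R_conv = 1/(h·2πrL)):
R_copper pipe wall = ln(79/75)/(2π×388×9.78) = 2.179×10^-6 K/W
R_cellular glass = ln(149/79)/(2π×0.051×9.78) = 0.2025 K/W
R_outer film = 1/(h_o·2πr_oL) = 1/(11.1×2π×0.149×9.78) = 0.009839 K/W
R_total = 0.2123 K/W
Q = ΔT/R_total = 396/0.2123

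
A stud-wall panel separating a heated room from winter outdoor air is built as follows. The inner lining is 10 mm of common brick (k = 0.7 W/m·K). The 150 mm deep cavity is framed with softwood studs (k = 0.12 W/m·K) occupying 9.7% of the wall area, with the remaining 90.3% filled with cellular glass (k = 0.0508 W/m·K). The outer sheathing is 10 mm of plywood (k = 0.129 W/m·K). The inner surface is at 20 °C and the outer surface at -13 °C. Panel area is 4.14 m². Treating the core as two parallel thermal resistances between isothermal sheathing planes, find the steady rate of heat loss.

Sheathing layers in series; stud and cavity paths in parallel between them.
R_inner = 0.01/(0.7×4.14) = 0.003451 K/W
R_stud  = 0.15/(0.12×0.097×4.14) = 3.113 K/W
R_cav   = 0.15/(0.0508×0.903×4.14) = 0.7898 K/W
1/R_core = 1/R_stud + 1/R_cav → R_core = 0.63 K/W
R_outer = 0.01/(0.129×4.14) = 0.01872 K/W
R_total = 0.6522 K/W
Q = ΔT/R_total = 33/0.6522

Q ≈ 50.6 W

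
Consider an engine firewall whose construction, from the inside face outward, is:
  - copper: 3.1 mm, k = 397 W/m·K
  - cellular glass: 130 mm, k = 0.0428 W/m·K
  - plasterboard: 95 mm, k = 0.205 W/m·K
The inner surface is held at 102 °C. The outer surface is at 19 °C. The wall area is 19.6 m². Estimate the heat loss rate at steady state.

Series thermal resistances:
R_copper = L/(kA) = 0.0031/(397×19.6) = 3.984×10^-7 K/W
R_cellular glass = L/(kA) = 0.13/(0.0428×19.6) = 0.155 K/W
R_plasterboard = L/(kA) = 0.095/(0.205×19.6) = 0.02364 K/W
R_total = 0.1786 K/W
Q = ΔT / R_total = 83 / 0.1786

Q ≈ 465 W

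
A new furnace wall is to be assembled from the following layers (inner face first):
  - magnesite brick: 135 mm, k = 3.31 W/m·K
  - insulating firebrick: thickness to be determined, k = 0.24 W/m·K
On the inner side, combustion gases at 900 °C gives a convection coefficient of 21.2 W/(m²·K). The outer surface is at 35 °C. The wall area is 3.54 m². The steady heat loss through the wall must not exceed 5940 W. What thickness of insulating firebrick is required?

Series thermal resistances:
R_inner film = 1/(h_i·A) = 1/(21.2×3.54) = 0.01332 K/W
R_magnesite brick = L/(kA) = 0.135/(3.31×3.54) = 0.01152 K/W
Sum of the known resistances R_other = 0.02485 K/W
Required total resistance R_tot = ΔT/Q_allow = 865/5940 = 0.1456 K/W
R_insulating firebrick = R_tot − R_other = 0.1208 K/W
L = R·k·A = 0.1208×0.24×3.54

L ≈ 103 mm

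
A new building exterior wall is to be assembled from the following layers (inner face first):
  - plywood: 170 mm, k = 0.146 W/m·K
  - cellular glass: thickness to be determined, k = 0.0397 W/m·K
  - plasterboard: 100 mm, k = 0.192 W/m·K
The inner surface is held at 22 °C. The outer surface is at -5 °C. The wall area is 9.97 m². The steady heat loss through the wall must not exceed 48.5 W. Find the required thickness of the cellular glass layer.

Treating each layer as a thermal resistance in series:
R_plywood = L/(kA) = 0.17/(0.146×9.97) = 0.1168 K/W
R_plasterboard = L/(kA) = 0.1/(0.192×9.97) = 0.05224 K/W
Sum of the known resistances R_other = 0.169 K/W
Required total resistance R_tot = ΔT/Q_allow = 27/48.5 = 0.5567 K/W
R_cellular glass = R_tot − R_other = 0.3877 K/W
L = R·k·A = 0.3877×0.0397×9.97

L ≈ 153 mm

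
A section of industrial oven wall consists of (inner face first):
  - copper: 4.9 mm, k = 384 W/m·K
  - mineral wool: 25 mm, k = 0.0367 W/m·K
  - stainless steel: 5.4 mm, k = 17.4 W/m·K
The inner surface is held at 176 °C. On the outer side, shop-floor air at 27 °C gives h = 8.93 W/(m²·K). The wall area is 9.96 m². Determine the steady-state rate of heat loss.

Series thermal resistances:
R_copper = L/(kA) = 0.0049/(384×9.96) = 1.281×10^-6 K/W
R_mineral wool = L/(kA) = 0.025/(0.0367×9.96) = 0.06839 K/W
R_stainless steel = L/(kA) = 0.0054/(17.4×9.96) = 3.116×10^-5 K/W
R_outer film = 1/(h_o·A) = 1/(8.93×9.96) = 0.01124 K/W
R_total = 0.07967 K/W
Q = ΔT / R_total = 149 / 0.07967

Q ≈ 1870 W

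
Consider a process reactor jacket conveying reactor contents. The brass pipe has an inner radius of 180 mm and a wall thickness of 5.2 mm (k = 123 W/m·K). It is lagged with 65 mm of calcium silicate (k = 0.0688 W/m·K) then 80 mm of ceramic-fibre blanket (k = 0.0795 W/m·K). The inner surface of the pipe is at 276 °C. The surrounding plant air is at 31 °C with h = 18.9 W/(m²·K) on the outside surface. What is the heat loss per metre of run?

q′ ≈ 192 W/m

Cylindrical conduction, so R = ln(r₂/r₁)/(2πkL) per layer, in series:
R_brass pipe wall = ln(185.2/180)/(2π×123×1) = 3.685×10^-5 K/W
R_calcium silicate = ln(250.2/185.2)/(2π×0.0688×1) = 0.6959 K/W
R_ceramic-fibre blanket = ln(330.2/250.2)/(2π×0.0795×1) = 0.5554 K/W
R_outer film = 1/(h_o·2πr_oL) = 1/(18.9×2π×0.3302×1) = 0.0255 K/W
R_total = 1.277 K/W
Q = ΔT/R_total = 245/1.277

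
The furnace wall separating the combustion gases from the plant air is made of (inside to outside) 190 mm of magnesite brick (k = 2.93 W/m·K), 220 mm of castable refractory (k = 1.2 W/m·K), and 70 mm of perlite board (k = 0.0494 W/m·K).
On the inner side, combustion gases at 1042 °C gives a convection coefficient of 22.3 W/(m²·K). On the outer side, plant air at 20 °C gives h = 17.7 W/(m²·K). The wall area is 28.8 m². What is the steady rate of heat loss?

Q ≈ 16700 W

Series thermal resistances:
R_inner film = 1/(h_i·A) = 1/(22.3×28.8) = 0.001557 K/W
R_magnesite brick = L/(kA) = 0.19/(2.93×28.8) = 0.002252 K/W
R_castable refractory = L/(kA) = 0.22/(1.2×28.8) = 0.006366 K/W
R_perlite board = L/(kA) = 0.07/(0.0494×28.8) = 0.0492 K/W
R_outer film = 1/(h_o·A) = 1/(17.7×28.8) = 0.001962 K/W
R_total = 0.06134 K/W
Q = ΔT / R_total = 1022 / 0.06134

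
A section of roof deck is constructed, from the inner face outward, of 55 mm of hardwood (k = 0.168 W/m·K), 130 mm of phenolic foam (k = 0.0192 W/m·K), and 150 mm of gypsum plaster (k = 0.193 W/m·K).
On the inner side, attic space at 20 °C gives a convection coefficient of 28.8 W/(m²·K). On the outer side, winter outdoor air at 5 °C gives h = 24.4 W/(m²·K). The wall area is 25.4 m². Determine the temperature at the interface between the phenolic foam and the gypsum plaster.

T ≈ 6.54 °C

Treating each layer as a thermal resistance in series:
R_inner film = 1/(h_i·A) = 1/(28.8×25.4) = 0.001367 K/W
R_hardwood = L/(kA) = 0.055/(0.168×25.4) = 0.01289 K/W
R_phenolic foam = L/(kA) = 0.13/(0.0192×25.4) = 0.2666 K/W
R_gypsum plaster = L/(kA) = 0.15/(0.193×25.4) = 0.0306 K/W
R_outer film = 1/(h_o·A) = 1/(24.4×25.4) = 0.001614 K/W
R_total = 0.313 K/W;  Q = ΔT/R_total = 15/0.313 = 47.92 W
T_interface = T_inner − Q·ΣR(inner→interface) = 20 − 47.9×0.2808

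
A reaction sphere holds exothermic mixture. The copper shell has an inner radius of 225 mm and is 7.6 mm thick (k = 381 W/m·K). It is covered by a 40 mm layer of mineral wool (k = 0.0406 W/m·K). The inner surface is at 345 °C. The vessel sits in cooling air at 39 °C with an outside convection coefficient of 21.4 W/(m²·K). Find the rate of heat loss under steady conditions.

Q ≈ 238 W

Each spherical layer contributes R = (1/r_i − 1/r_o)/(4πk):
R_copper shell = (1/0.225 − 1/0.2326)/(4π×381) = 3.033×10^-5 K/W
R_mineral wool = (1/0.2326 − 1/0.2726)/(4π×0.0406) = 1.236 K/W
R_outer film = 1/(h·4πr_o²) = 1/(21.4×4π×0.2726²) = 0.05004 K/W
R_total = 1.287 K/W
Q = ΔT/R_total = 306/1.287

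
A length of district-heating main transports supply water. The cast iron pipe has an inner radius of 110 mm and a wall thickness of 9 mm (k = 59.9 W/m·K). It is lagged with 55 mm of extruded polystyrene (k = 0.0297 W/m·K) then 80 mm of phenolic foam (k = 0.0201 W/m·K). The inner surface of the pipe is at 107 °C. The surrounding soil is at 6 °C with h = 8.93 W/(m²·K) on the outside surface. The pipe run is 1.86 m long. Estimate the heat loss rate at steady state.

Q ≈ 36.8 W

Per-layer cylindrical resistances, series-summed:
R_cast iron pipe wall = ln(119/110)/(2π×59.9×1.86) = 1.123×10^-4 K/W
R_extruded polystyrene = ln(174/119)/(2π×0.0297×1.86) = 1.095 K/W
R_phenolic foam = ln(254/174)/(2π×0.0201×1.86) = 1.61 K/W
R_outer film = 1/(h_o·2πr_oL) = 1/(8.93×2π×0.254×1.86) = 0.03772 K/W
R_total = 2.743 K/W
Q = ΔT/R_total = 101/2.743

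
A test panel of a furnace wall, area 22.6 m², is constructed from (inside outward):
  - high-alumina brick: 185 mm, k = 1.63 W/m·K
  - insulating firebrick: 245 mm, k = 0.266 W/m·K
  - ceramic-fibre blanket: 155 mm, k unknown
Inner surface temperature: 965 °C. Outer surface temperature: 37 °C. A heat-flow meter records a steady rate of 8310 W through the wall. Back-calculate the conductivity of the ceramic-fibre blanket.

k ≈ 0.104 W/(m·K)

Thermal resistances in series:
R_high-alumina brick = L/(kA) = 0.185/(1.63×22.6) = 0.005022 K/W
R_insulating firebrick = L/(kA) = 0.245/(0.266×22.6) = 0.04075 K/W
Sum of known resistances R_other = 0.04578 K/W
Total R = ΔT/Q = 928/8310 = 0.1117 K/W
R_ceramic-fibre blanket = R_total − R_other = 0.0659 K/W
k = L/(R·A) = 0.155/(0.0659×22.6)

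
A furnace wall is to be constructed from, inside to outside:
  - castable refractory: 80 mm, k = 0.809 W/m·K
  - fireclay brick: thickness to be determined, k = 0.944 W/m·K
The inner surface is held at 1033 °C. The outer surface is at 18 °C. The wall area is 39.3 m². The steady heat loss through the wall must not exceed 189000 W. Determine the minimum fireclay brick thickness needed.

Thermal resistances in series:
R_castable refractory = L/(kA) = 0.08/(0.809×39.3) = 0.002516 K/W
Sum of the known resistances R_other = 0.002516 K/W
Required total resistance R_tot = ΔT/Q_allow = 1015/189000 = 0.00537 K/W
R_fireclay brick = R_tot − R_other = 0.002854 K/W
L = R·k·A = 0.002854×0.944×39.3

L ≈ 106 mm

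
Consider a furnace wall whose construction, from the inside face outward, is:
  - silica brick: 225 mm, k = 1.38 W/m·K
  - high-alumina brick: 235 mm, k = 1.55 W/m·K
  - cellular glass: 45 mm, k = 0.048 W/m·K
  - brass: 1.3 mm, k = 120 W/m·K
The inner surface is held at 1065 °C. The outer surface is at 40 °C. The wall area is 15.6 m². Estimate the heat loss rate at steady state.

Q ≈ 12800 W

Thermal resistances in series:
R_silica brick = L/(kA) = 0.225/(1.38×15.6) = 0.01045 K/W
R_high-alumina brick = L/(kA) = 0.235/(1.55×15.6) = 0.009719 K/W
R_cellular glass = L/(kA) = 0.045/(0.048×15.6) = 0.0601 K/W
R_brass = L/(kA) = 0.0013/(120×15.6) = 6.944×10^-7 K/W
R_total = 0.08027 K/W
Q = ΔT / R_total = 1025 / 0.08027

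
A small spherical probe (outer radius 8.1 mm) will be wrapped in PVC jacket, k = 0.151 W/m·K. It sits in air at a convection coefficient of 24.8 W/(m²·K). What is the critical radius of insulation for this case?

For a sphere r_cr = 2k/h = 2×0.151/24.8
r_cr = 12.2 mm; since the bare radius (8.1 mm) is below r_cr, adding a thin layer of insulation will *increase* heat loss.

r_cr ≈ 12.2 mm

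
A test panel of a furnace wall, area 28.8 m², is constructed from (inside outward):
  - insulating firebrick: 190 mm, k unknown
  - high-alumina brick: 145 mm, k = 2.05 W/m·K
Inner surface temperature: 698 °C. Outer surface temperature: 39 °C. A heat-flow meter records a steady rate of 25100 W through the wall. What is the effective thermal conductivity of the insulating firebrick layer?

k ≈ 0.277 W/(m·K)

Thermal resistances in series:
R_high-alumina brick = L/(kA) = 0.145/(2.05×28.8) = 0.002456 K/W
Sum of known resistances R_other = 0.002456 K/W
Total R = ΔT/Q = 659/25100 = 0.02625 K/W
R_insulating firebrick = R_total − R_other = 0.0238 K/W
k = L/(R·A) = 0.19/(0.0238×28.8)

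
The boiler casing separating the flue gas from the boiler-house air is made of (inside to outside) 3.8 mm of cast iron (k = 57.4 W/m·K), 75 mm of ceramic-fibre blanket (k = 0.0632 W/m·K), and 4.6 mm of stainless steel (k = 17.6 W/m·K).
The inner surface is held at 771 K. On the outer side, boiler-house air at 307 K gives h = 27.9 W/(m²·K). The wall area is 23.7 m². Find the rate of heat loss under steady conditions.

Model the wall as resistances in series:
R_cast iron = L/(kA) = 0.0038/(57.4×23.7) = 2.793×10^-6 K/W
R_ceramic-fibre blanket = L/(kA) = 0.075/(0.0632×23.7) = 0.05007 K/W
R_stainless steel = L/(kA) = 0.0046/(17.6×23.7) = 1.103×10^-5 K/W
R_outer film = 1/(h_o·A) = 1/(27.9×23.7) = 0.001512 K/W
R_total = 0.0516 K/W
Q = ΔT / R_total = 464 / 0.0516

Q ≈ 8990 W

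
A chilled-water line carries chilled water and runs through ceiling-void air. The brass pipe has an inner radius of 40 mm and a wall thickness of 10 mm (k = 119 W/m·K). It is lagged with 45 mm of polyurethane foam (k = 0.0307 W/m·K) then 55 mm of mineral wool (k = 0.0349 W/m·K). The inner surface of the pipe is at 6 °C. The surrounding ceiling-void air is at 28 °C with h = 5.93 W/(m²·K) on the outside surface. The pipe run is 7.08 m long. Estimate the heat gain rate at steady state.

Cylindrical conduction, so R = ln(r₂/r₁)/(2πkL) per layer, in series:
R_brass pipe wall = ln(50/40)/(2π×119×7.08) = 4.215×10^-5 K/W
R_polyurethane foam = ln(95/50)/(2π×0.0307×7.08) = 0.47 K/W
R_mineral wool = ln(150/95)/(2π×0.0349×7.08) = 0.2942 K/W
R_outer film = 1/(h_o·2πr_oL) = 1/(5.93×2π×0.15×7.08) = 0.02527 K/W
R_total = 0.7895 K/W
Q = ΔT/R_total = 22/0.7895

Q ≈ 27.9 W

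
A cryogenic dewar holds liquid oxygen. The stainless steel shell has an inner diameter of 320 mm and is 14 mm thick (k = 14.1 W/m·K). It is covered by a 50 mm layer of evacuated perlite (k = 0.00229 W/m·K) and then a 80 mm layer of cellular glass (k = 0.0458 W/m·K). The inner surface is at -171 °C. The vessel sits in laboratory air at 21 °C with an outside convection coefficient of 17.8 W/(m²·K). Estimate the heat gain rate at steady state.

For a spherical shell R = (1/r₁ − 1/r₂)/(4πk); film R = 1/(h·4πr²). In series:
R_stainless steel shell = (1/0.16 − 1/0.174)/(4π×14.1) = 0.002838 K/W
R_evacuated perlite = (1/0.174 − 1/0.224)/(4π×0.00229) = 44.58 K/W
R_cellular glass = (1/0.224 − 1/0.304)/(4π×0.0458) = 2.041 K/W
R_outer film = 1/(h·4πr_o²) = 1/(17.8×4π×0.304²) = 0.04838 K/W
R_total = 46.67 K/W
Q = ΔT/R_total = 192/46.67

Q ≈ 4.11 W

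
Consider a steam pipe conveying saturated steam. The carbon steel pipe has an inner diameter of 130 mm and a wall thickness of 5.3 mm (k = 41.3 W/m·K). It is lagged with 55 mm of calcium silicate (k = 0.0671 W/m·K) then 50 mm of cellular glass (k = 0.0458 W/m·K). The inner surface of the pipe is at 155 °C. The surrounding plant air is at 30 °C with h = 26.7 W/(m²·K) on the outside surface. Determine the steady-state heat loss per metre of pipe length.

Per-layer cylindrical resistances, series-summed:
R_carbon steel pipe wall = ln(70.3/65)/(2π×41.3×1) = 3.021×10^-4 K/W
R_calcium silicate = ln(125.3/70.3)/(2π×0.0671×1) = 1.371 K/W
R_cellular glass = ln(175.3/125.3)/(2π×0.0458×1) = 1.167 K/W
R_outer film = 1/(h_o·2πr_oL) = 1/(26.7×2π×0.1753×1) = 0.034 K/W
R_total = 2.572 K/W
Q = ΔT/R_total = 125/2.572

q′ ≈ 48.6 W/m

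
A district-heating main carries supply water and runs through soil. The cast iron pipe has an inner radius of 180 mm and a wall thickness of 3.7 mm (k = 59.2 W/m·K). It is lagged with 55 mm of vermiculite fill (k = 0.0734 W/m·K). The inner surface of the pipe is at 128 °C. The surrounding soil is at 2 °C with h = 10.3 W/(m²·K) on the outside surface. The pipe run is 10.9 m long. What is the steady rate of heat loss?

For a radial system each layer contributes R = ln(r_out/r_in)/(2πkL); films add R = 1/(hA).
R_cast iron pipe wall = ln(183.7/180)/(2π×59.2×10.9) = 5.019×10^-6 K/W
R_vermiculite fill = ln(238.7/183.7)/(2π×0.0734×10.9) = 0.0521 K/W
R_outer film = 1/(h_o·2πr_oL) = 1/(10.3×2π×0.2387×10.9) = 0.005939 K/W
R_total = 0.05804 K/W
Q = ΔT/R_total = 126/0.05804

Q ≈ 2170 W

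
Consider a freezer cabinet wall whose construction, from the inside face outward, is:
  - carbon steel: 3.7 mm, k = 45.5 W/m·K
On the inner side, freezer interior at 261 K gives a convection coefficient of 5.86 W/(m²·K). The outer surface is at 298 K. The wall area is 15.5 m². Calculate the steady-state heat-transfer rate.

Q ≈ 3360 W

Series thermal resistances:
R_inner film = 1/(h_i·A) = 1/(5.86×15.5) = 0.01101 K/W
R_carbon steel = L/(kA) = 0.0037/(45.5×15.5) = 5.246×10^-6 K/W
R_total = 0.01101 K/W
Q = ΔT / R_total = 37 / 0.01101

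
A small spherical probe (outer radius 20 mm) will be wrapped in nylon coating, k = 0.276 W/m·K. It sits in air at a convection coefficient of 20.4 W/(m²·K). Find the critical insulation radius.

For a sphere r_cr = 2k/h = 2×0.276/20.4
r_cr = 27.1 mm; since the bare radius (20 mm) is below r_cr, adding a thin layer of insulation will *increase* heat loss.

r_cr ≈ 27.1 mm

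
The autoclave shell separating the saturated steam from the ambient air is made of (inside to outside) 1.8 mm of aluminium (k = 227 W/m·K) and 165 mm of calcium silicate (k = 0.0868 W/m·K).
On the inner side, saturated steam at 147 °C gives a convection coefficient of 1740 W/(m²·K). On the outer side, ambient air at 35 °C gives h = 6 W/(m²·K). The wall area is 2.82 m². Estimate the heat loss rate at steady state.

Series thermal resistances:
R_inner film = 1/(h_i·A) = 1/(1740×2.82) = 2.038×10^-4 K/W
R_aluminium = L/(kA) = 0.0018/(227×2.82) = 2.812×10^-6 K/W
R_calcium silicate = L/(kA) = 0.165/(0.0868×2.82) = 0.6741 K/W
R_outer film = 1/(h_o·A) = 1/(6×2.82) = 0.0591 K/W
R_total = 0.7334 K/W
Q = ΔT / R_total = 112 / 0.7334

Q ≈ 153 W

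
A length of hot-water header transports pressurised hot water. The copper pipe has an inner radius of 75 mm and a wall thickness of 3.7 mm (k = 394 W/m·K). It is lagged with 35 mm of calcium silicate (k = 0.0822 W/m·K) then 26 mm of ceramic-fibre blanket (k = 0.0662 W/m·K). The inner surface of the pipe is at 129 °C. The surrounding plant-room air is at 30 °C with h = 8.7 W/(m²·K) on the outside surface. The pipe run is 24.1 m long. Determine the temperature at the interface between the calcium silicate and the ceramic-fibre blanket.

T ≈ 76.3 °C

For a radial system each layer contributes R = ln(r_out/r_in)/(2πkL); films add R = 1/(hA).
R_copper pipe wall = ln(78.7/75)/(2π×394×24.1) = 8.071×10^-7 K/W
R_calcium silicate = ln(113.7/78.7)/(2π×0.0822×24.1) = 0.02956 K/W
R_ceramic-fibre blanket = ln(139.7/113.7)/(2π×0.0662×24.1) = 0.02054 K/W
R_outer film = 1/(h_o·2πr_oL) = 1/(8.7×2π×0.1397×24.1) = 0.005434 K/W
R_total = 0.05554 K/W
Q = ΔT/R_total = 99/0.05554
Q = 1780 W
T_interface = T_inner − Q·ΣR(inner→interface) = 129 − 1780×0.02956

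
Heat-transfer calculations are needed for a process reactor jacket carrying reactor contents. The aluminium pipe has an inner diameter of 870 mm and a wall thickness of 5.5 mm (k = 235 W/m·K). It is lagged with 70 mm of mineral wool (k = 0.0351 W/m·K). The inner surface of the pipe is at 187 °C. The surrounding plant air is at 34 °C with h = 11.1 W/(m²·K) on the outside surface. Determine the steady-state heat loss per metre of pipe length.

q′ ≈ 220 W/m

For a radial system each layer contributes R = ln(r_out/r_in)/(2πkL); films add R = 1/(hA).
R_aluminium pipe wall = ln(440.5/435)/(2π×235×1) = 8.509×10^-6 K/W
R_mineral wool = ln(510.5/440.5)/(2π×0.0351×1) = 0.6687 K/W
R_outer film = 1/(h_o·2πr_oL) = 1/(11.1×2π×0.5105×1) = 0.02809 K/W
R_total = 0.6968 K/W
Q = ΔT/R_total = 153/0.6968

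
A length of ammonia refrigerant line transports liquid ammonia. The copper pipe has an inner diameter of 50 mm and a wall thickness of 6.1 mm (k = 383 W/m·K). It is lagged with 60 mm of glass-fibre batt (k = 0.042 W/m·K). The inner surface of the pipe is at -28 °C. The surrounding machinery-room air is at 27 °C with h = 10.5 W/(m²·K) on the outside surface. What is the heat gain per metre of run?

Treating each annulus and film as a series resistance:
R_copper pipe wall = ln(31.1/25)/(2π×383×1) = 9.073×10^-5 K/W
R_glass-fibre batt = ln(91.1/31.1)/(2π×0.042×1) = 4.073 K/W
R_outer film = 1/(h_o·2πr_oL) = 1/(10.5×2π×0.0911×1) = 0.1664 K/W
R_total = 4.239 K/W
Q = ΔT/R_total = 55/4.239

q′ ≈ 13 W/m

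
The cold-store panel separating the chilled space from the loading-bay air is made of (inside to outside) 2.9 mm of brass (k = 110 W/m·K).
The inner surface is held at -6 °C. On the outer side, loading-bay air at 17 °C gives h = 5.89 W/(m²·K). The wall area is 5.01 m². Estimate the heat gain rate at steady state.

Series thermal resistances:
R_brass = L/(kA) = 0.0029/(110×5.01) = 5.262×10^-6 K/W
R_outer film = 1/(h_o·A) = 1/(5.89×5.01) = 0.03389 K/W
R_total = 0.03389 K/W
Q = ΔT / R_total = 23 / 0.03389

Q ≈ 679 W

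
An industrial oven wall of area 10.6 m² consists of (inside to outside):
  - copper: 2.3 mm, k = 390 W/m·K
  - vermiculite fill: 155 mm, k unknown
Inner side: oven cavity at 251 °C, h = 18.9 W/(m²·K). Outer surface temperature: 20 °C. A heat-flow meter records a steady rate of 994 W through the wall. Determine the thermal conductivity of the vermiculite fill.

k ≈ 0.0643 W/(m·K)

Thermal resistances in series:
R_inner film = 1/(h_i·A) = 1/(18.9×10.6) = 0.004992 K/W
R_copper = L/(kA) = 0.0023/(390×10.6) = 5.564×10^-7 K/W
Sum of known resistances R_other = 0.004992 K/W
Total R = ΔT/Q = 231/994 = 0.2324 K/W
R_vermiculite fill = R_total − R_other = 0.2274 K/W
k = L/(R·A) = 0.155/(0.2274×10.6)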